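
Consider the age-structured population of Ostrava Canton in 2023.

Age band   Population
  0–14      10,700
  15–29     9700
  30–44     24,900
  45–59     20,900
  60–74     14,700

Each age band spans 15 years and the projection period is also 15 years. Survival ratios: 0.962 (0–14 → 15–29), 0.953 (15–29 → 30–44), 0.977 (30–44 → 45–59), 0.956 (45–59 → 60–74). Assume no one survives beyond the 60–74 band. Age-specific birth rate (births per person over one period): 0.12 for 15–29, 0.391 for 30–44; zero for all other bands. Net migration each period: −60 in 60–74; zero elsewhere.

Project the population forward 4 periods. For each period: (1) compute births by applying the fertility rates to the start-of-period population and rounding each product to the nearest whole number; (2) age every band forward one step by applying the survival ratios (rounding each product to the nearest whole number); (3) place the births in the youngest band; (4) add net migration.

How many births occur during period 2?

Numbering the groups 1..5 from youngest to oldest:
After projecting period 1:
Births: 9700 × 0.12 = 1164  |  24900 × 0.391 = 9736 → 10900
Group 2: 10700 × 0.962 = 10293
Group 3: 9700 × 0.953 = 9244
Group 4: 24900 × 0.977 = 24327
Group 5: 20900 × 0.956 = 19980
Net migration: Group 5 − 60 → 19920
Population now: 0–14=10900, 15–29=10293, 30–44=9244, 45–59=24327, 60–74=19920
After projecting period 2:
Births: 10293 × 0.12 = 1235  |  9244 × 0.391 = 3614 → 4849
Group 2: 10900 × 0.962 = 10486
Group 3: 10293 × 0.953 = 9809
Group 4: 9244 × 0.977 = 9031
Group 5: 24327 × 0.956 = 23257
Net migration: Group 5 − 60 → 23197
Population now: 0–14=4849, 15–29=10486, 30–44=9809, 45–59=9031, 60–74=23197

4849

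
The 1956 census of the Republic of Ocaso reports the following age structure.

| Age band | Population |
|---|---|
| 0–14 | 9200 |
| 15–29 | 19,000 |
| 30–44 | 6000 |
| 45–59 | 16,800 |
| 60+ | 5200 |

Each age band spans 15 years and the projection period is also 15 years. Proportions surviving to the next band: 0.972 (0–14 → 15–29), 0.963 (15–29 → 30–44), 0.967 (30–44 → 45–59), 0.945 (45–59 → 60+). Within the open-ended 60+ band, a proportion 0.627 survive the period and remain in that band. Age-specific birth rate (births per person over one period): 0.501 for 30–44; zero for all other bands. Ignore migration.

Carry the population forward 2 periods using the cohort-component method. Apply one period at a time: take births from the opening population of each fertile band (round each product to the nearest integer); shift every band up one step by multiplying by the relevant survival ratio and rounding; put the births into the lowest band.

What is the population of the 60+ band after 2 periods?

Period 1.
Births: 6000 × 0.501 = 3006
15–29: 9200 × 0.972 = 8942
30–44: 19000 × 0.963 = 18297
45–59: 6000 × 0.967 = 5802
60+: 16800 × 0.945 + 5200 × 0.627 = 15876 + 3260 = 19136
→ [3006, 8942, 18297, 5802, 19136]
Period 2.
Births: 18297 × 0.501 = 9167
15–29: 3006 × 0.972 = 2922
30–44: 8942 × 0.963 = 8611
45–59: 18297 × 0.967 = 17693
60+: 5802 × 0.945 + 19136 × 0.627 = 5483 + 11998 = 17481
→ [9167, 2922, 8611, 17693, 17481]

17481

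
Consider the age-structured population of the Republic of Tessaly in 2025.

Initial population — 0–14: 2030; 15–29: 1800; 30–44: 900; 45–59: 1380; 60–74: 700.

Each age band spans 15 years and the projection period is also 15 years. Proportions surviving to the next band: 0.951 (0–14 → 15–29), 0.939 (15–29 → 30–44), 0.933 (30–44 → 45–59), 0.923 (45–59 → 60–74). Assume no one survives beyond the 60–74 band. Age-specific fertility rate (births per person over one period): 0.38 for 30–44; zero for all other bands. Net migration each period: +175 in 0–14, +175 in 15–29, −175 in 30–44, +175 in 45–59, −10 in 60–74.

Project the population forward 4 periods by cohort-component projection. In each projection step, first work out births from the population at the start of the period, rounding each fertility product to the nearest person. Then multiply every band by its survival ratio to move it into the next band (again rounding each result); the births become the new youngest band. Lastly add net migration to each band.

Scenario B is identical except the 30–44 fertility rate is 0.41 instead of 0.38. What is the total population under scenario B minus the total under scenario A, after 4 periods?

After projecting period 1:
Births: 900 * 0.38 = 342
15–29: 2030 * 0.951 = 1931
30–44: 1800 * 0.939 = 1690
45–59: 900 * 0.933 = 840
60–74: 1380 * 0.923 = 1274
Net migration: 0–14 + 175 → 517; 15–29 + 175 → 2106; 30–44 − 175 → 1515; 45–59 + 175 → 1015; 60–74 − 10 → 1264
→ [517, 2106, 1515, 1015, 1264]
After projecting period 2:
Births: 1515 * 0.38 = 576
15–29: 517 * 0.951 = 492
30–44: 2106 * 0.939 = 1978
45–59: 1515 * 0.933 = 1413
60–74: 1015 * 0.923 = 937
Net migration: 0–14 + 175 → 751; 15–29 + 175 → 667; 30–44 − 175 → 1803; 45–59 + 175 → 1588; 60–74 − 10 → 927
→ [751, 667, 1803, 1588, 927]
After projecting period 3:
Births: 1803 * 0.38 = 685
15–29: 751 * 0.951 = 714
30–44: 667 * 0.939 = 626
45–59: 1803 * 0.933 = 1682
60–74: 1588 * 0.923 = 1466
Net migration: 0–14 + 175 → 860; 15–29 + 175 → 889; 30–44 − 175 → 451; 45–59 + 175 → 1857; 60–74 − 10 → 1456
→ [860, 889, 451, 1857, 1456]
After projecting period 4:
Births: 451 * 0.38 = 171
15–29: 860 * 0.951 = 818
30–44: 889 * 0.939 = 835
45–59: 451 * 0.933 = 421
60–74: 1857 * 0.923 = 1714
Net migration: 0–14 + 175 → 346; 15–29 + 175 → 993; 30–44 − 175 → 660; 45–59 + 175 → 596; 60–74 − 10 → 1704
→ [346, 993, 660, 596, 1704]
Scenario A total after 4 periods: 4299
Scenario B projection —
After projecting period 1:
Births: 900 * 0.41 = 369
15–29: 2030 * 0.951 = 1931
30–44: 1800 * 0.939 = 1690
45–59: 900 * 0.933 = 840
60–74: 1380 * 0.923 = 1274
Net migration: 0–14 + 175 → 544; 15–29 + 175 → 2106; 30–44 − 175 → 1515; 45–59 + 175 → 1015; 60–74 − 10 → 1264
→ [544, 2106, 1515, 1015, 1264]
After projecting period 2:
Births: 1515 * 0.41 = 621
15–29: 544 * 0.951 = 517
30–44: 2106 * 0.939 = 1978
45–59: 1515 * 0.933 = 1413
60–74: 1015 * 0.923 = 937
Net migration: 0–14 + 175 → 796; 15–29 + 175 → 692; 30–44 − 175 → 1803; 45–59 + 175 → 1588; 60–74 − 10 → 927
→ [796, 692, 1803, 1588, 927]
After projecting period 3:
Births: 1803 * 0.41 = 739
15–29: 796 * 0.951 = 757
30–44: 692 * 0.939 = 650
45–59: 1803 * 0.933 = 1682
60–74: 1588 * 0.923 = 1466
Net migration: 0–14 + 175 → 914; 15–29 + 175 → 932; 30–44 − 175 → 475; 45–59 + 175 → 1857; 60–74 − 10 → 1456
→ [914, 932, 475, 1857, 1456]
After projecting period 4:
Births: 475 * 0.41 = 195
15–29: 914 * 0.951 = 869
30–44: 932 * 0.939 = 875
45–59: 475 * 0.933 = 443
60–74: 1857 * 0.923 = 1714
Net migration: 0–14 + 175 → 370; 15–29 + 175 → 1044; 30–44 − 175 → 700; 45–59 + 175 → 618; 60–74 − 10 → 1704
→ [370, 1044, 700, 618, 1704]
Scenario B total after 4 periods: 4436
Difference B − A = 4436 − 4299 = 137

137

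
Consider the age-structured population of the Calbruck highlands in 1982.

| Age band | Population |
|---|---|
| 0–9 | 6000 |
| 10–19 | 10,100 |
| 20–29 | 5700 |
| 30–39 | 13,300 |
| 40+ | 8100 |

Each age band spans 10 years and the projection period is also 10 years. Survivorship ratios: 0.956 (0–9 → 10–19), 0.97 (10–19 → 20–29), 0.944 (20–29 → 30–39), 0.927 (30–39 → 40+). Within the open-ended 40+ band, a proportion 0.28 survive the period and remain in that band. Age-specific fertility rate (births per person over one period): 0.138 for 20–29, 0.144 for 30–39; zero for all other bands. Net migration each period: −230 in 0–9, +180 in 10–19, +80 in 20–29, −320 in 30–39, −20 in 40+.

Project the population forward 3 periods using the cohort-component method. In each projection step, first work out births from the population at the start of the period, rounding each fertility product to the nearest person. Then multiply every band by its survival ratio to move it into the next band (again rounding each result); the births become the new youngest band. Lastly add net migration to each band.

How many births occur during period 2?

2092

[period 1]
Births: 5700 × 0.138 = 787, 13300 × 0.144 = 1915 — total 2702
10–19: 6000 × 0.956 = 5736
20–29: 10100 × 0.97 = 9797
30–39: 5700 × 0.944 = 5381
40+: 13300 × 0.927 + 8100 × 0.28 = 12329 + 2268 = 14597
Net migration: 0–9 − 230 → 2472; 10–19 + 180 → 5916; 20–29 + 80 → 9877; 30–39 − 320 → 5061; 40+ − 20 → 14577
Giving 2472 / 5916 / 9877 / 5061 / 14577.
[period 2]
Births: 9877 × 0.138 = 1363, 5061 × 0.144 = 729 — total 2092
10–19: 2472 × 0.956 = 2363
20–29: 5916 × 0.97 = 5739
30–39: 9877 × 0.944 = 9324
40+: 5061 × 0.927 + 14577 × 0.28 = 4692 + 4082 = 8774
Net migration: 0–9 − 230 → 1862; 10–19 + 180 → 2543; 20–29 + 80 → 5819; 30–39 − 320 → 9004; 40+ − 20 → 8754
Giving 1862 / 2543 / 5819 / 9004 / 8754.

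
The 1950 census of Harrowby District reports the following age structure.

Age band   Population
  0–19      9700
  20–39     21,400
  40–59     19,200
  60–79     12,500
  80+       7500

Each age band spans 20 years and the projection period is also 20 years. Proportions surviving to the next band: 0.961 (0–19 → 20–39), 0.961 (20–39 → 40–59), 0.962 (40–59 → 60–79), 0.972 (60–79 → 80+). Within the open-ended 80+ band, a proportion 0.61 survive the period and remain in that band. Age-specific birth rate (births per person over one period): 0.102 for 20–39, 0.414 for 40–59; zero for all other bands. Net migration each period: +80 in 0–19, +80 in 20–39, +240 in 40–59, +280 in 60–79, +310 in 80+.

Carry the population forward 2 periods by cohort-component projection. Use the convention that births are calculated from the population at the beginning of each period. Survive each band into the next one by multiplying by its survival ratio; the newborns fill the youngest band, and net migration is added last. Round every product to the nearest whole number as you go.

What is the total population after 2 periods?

Period 1:
Births: 21400 * 0.102 = 2183 ; 19200 * 0.414 = 7949 ⇒ total 10132
20–39: 9700 * 0.961 = 9322
40–59: 21400 * 0.961 = 20565
60–79: 19200 * 0.962 = 18470
80+: 12500 * 0.972 + 7500 * 0.61 = 12150 + 4575 = 16725
Net migration: 0–19 + 80 → 10212; 20–39 + 80 → 9402; 40–59 + 240 → 20805; 60–79 + 280 → 18750; 80+ + 310 → 17035
Population now: 0–19=10212, 20–39=9402, 40–59=20805, 60–79=18750, 80+=17035
Period 2:
Births: 9402 * 0.102 = 959 ; 20805 * 0.414 = 8613 ⇒ total 9572
20–39: 10212 * 0.961 = 9814
40–59: 9402 * 0.961 = 9035
60–79: 20805 * 0.962 = 20014
80+: 18750 * 0.972 + 17035 * 0.61 = 18225 + 10391 = 28616
Net migration: 0–19 + 80 → 9652; 20–39 + 80 → 9894; 40–59 + 240 → 9275; 60–79 + 280 → 20294; 80+ + 310 → 28926
Population now: 0–19=9652, 20–39=9894, 40–59=9275, 60–79=20294, 80+=28926
Total after period 2: 9652 + 9894 + 9275 + 20294 + 28926 = 78041

78041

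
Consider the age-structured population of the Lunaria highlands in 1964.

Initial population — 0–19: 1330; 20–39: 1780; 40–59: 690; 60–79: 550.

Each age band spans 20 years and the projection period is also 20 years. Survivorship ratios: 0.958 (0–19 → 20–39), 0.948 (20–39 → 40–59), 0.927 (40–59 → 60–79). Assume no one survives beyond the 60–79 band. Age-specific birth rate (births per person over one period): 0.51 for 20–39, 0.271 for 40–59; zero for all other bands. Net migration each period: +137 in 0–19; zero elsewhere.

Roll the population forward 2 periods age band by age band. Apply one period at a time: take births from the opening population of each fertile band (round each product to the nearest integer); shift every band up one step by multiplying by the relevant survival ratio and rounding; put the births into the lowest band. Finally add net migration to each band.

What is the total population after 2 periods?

[period 1]
Births: 1780 × 0.51 = 908, 690 × 0.271 = 187 → total 1095
20–39: 1330 × 0.958 = 1274
40–59: 1780 × 0.948 = 1687
60–79: 690 × 0.927 = 640
Net migration: 0–19 + 137 → 1232
End of period: [1232, 1274, 1687, 640]
[period 2]
Births: 1274 × 0.51 = 650, 1687 × 0.271 = 457 → total 1107
20–39: 1232 × 0.958 = 1180
40–59: 1274 × 0.948 = 1208
60–79: 1687 × 0.927 = 1564
Net migration: 0–19 + 137 → 1244
End of period: [1244, 1180, 1208, 1564]
Total after period 2: 1244 + 1180 + 1208 + 1564 = 5196

5196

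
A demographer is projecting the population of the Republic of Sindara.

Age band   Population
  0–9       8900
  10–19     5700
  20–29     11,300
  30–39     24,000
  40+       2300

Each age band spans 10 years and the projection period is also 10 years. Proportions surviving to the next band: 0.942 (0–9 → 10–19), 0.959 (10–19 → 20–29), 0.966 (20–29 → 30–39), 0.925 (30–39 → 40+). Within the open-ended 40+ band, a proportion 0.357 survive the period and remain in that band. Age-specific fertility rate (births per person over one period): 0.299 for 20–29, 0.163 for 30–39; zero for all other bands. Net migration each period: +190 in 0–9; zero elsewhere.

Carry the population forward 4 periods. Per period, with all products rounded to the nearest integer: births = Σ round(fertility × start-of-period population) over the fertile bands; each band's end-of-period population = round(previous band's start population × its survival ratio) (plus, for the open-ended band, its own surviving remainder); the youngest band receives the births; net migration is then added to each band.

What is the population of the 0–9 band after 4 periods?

Period 1.
Births: 11300 * 0.299 = 3379, 24000 * 0.163 = 3912 → total 7291
10–19: 8900 * 0.942 = 8384
20–29: 5700 * 0.959 = 5466
30–39: 11300 * 0.966 = 10916
40+: 24000 * 0.925 + 2300 * 0.357 = 22200 + 821 = 23021
Net migration: 0–9 + 190 → 7481
→ [7481, 8384, 5466, 10916, 23021]
Period 2.
Births: 5466 * 0.299 = 1634, 10916 * 0.163 = 1779 → total 3413
10–19: 7481 * 0.942 = 7047
20–29: 8384 * 0.959 = 8040
30–39: 5466 * 0.966 = 5280
40+: 10916 * 0.925 + 23021 * 0.357 = 10097 + 8218 = 18315
Net migration: 0–9 + 190 → 3603
→ [3603, 7047, 8040, 5280, 18315]
Period 3.
Births: 8040 * 0.299 = 2404, 5280 * 0.163 = 861 → total 3265
10–19: 3603 * 0.942 = 3394
20–29: 7047 * 0.959 = 6758
30–39: 8040 * 0.966 = 7767
40+: 5280 * 0.925 + 18315 * 0.357 = 4884 + 6538 = 11422
Net migration: 0–9 + 190 → 3455
→ [3455, 3394, 6758, 7767, 11422]
Period 4.
Births: 6758 * 0.299 = 2021, 7767 * 0.163 = 1266 → total 3287
10–19: 3455 * 0.942 = 3255
20–29: 3394 * 0.959 = 3255
30–39: 6758 * 0.966 = 6528
40+: 7767 * 0.925 + 11422 * 0.357 = 7184 + 4078 = 11262
Net migration: 0–9 + 190 → 3477
→ [3477, 3255, 3255, 6528, 11262]

3477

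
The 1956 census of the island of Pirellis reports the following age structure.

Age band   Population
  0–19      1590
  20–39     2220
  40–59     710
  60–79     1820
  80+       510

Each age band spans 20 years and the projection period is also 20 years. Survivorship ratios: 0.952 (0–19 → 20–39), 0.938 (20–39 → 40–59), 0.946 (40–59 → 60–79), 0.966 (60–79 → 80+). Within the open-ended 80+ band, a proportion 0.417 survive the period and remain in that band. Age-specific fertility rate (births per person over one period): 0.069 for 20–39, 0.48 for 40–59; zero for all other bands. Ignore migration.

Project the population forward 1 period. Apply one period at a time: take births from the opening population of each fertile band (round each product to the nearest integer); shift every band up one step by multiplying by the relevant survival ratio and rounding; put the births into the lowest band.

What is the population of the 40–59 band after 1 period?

— Period 1 —
Births: 2220 × 0.069 = 153, 710 × 0.48 = 341 → 494
20–39: 1590 × 0.952 = 1514
40–59: 2220 × 0.938 = 2082
60–79: 710 × 0.946 = 672
80+: 1820 × 0.966 + 510 × 0.417 = 1758 + 213 = 1971
Giving 494 / 1514 / 2082 / 672 / 1971.

2082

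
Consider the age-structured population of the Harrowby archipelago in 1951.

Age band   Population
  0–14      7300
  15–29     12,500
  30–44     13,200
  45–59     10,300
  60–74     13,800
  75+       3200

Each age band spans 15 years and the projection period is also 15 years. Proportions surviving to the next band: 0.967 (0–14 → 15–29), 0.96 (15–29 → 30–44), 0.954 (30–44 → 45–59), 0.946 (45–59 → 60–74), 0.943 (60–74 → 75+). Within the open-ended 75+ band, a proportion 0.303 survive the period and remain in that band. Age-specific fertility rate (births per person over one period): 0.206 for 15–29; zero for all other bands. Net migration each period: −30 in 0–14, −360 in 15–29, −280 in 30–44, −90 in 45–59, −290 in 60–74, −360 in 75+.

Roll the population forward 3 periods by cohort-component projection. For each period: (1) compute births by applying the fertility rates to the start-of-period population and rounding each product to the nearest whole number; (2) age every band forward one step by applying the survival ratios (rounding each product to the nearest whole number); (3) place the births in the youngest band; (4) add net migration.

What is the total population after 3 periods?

33428

Period 1:
Births: 12500 × 0.206 = 2575
15–29: 7300 × 0.967 = 7059
30–44: 12500 × 0.96 = 12000
45–59: 13200 × 0.954 = 12593
60–74: 10300 × 0.946 = 9744
75+: 13800 × 0.943 + 3200 × 0.303 = 13013 + 970 = 13983
Net migration: 0–14 − 30 → 2545; 15–29 − 360 → 6699; 30–44 − 280 → 11720; 45–59 − 90 → 12503; 60–74 − 290 → 9454; 75+ − 360 → 13623
→ [2545, 6699, 11720, 12503, 9454, 13623]
Period 2:
Births: 6699 × 0.206 = 1380
15–29: 2545 × 0.967 = 2461
30–44: 6699 × 0.96 = 6431
45–59: 11720 × 0.954 = 11181
60–74: 12503 × 0.946 = 11828
75+: 9454 × 0.943 + 13623 × 0.303 = 8915 + 4128 = 13043
Net migration: 0–14 − 30 → 1350; 15–29 − 360 → 2101; 30–44 − 280 → 6151; 45–59 − 90 → 11091; 60–74 − 290 → 11538; 75+ − 360 → 12683
→ [1350, 2101, 6151, 11091, 11538, 12683]
Period 3:
Births: 2101 × 0.206 = 433
15–29: 1350 × 0.967 = 1305
30–44: 2101 × 0.96 = 2017
45–59: 6151 × 0.954 = 5868
60–74: 11091 × 0.946 = 10492
75+: 11538 × 0.943 + 12683 × 0.303 = 10880 + 3843 = 14723
Net migration: 0–14 − 30 → 403; 15–29 − 360 → 945; 30–44 − 280 → 1737; 45–59 − 90 → 5778; 60–74 − 290 → 10202; 75+ − 360 → 14363
→ [403, 945, 1737, 5778, 10202, 14363]
Total after period 3: 403 + 945 + 1737 + 5778 + 10202 + 14363 = 33428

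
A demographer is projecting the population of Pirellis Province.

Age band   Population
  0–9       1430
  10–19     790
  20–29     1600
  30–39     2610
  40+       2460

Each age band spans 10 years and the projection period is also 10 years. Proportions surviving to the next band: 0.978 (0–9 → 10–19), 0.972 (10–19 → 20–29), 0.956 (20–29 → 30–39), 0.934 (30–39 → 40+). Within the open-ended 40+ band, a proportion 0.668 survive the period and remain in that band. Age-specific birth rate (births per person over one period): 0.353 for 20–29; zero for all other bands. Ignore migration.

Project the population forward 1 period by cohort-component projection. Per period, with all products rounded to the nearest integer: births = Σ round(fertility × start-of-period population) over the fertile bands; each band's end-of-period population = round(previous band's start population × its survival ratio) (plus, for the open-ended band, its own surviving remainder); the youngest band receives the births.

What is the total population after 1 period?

8343

(Bands numbered youngest = 1 to oldest = 5.)
Period 1.
Births: 1600 × 0.353 = 565
Band 2: 1430 × 0.978 = 1399
Band 3: 790 × 0.972 = 768
Band 4: 1600 × 0.956 = 1530
Band 5: 2610 × 0.934 + 2460 × 0.668 = 2438 + 1643 = 4081
End of period: [565, 1399, 768, 1530, 4081]
Total after period 1: 565 + 1399 + 768 + 1530 + 4081 = 8343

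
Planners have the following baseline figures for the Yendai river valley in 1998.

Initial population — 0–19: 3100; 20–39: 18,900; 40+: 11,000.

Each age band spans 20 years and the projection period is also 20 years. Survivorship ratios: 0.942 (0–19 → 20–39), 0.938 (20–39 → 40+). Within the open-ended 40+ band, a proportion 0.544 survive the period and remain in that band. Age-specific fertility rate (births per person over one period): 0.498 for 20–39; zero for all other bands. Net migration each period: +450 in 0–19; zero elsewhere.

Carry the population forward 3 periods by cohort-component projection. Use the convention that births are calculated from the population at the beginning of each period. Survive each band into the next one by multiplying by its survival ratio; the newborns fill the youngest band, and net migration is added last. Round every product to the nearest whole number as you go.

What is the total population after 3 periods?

Call the bands 1 to 3, youngest first.
Period 1.
Births: 18900 × 0.498 = 9412
Band 2: 3100 × 0.942 = 2920
Band 3: 18900 × 0.938 + 11000 × 0.544 = 17728 + 5984 = 23712
Net migration: Band 1 + 450 → 9862
Giving 9862 / 2920 / 23712.
Period 2.
Births: 2920 × 0.498 = 1454
Band 2: 9862 × 0.942 = 9290
Band 3: 2920 × 0.938 + 23712 × 0.544 = 2739 + 12899 = 15638
Net migration: Band 1 + 450 → 1904
Giving 1904 / 9290 / 15638.
Period 3.
Births: 9290 × 0.498 = 4626
Band 2: 1904 × 0.942 = 1794
Band 3: 9290 × 0.938 + 15638 × 0.544 = 8714 + 8507 = 17221
Net migration: Band 1 + 450 → 5076
Giving 5076 / 1794 / 17221.
Total after period 3: 5076 + 1794 + 17221 = 24091

24091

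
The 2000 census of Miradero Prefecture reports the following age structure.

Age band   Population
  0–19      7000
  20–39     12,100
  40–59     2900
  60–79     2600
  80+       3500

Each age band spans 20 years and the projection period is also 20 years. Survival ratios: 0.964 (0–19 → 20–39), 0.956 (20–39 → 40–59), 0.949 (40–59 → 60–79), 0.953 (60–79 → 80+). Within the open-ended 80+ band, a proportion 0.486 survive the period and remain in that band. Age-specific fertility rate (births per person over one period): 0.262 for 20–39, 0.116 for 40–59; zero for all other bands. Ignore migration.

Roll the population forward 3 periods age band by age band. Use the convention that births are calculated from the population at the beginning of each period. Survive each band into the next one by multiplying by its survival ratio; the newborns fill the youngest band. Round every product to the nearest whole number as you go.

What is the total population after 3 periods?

26709

— Period 1 —
Births: 12100 × 0.262 = 3170 ; 2900 × 0.116 = 336 → 3506
20–39: 7000 × 0.964 = 6748
40–59: 12100 × 0.956 = 11568
60–79: 2900 × 0.949 = 2752
80+: 2600 × 0.953 + 3500 × 0.486 = 2478 + 1701 = 4179
→ [3506, 6748, 11568, 2752, 4179]
— Period 2 —
Births: 6748 × 0.262 = 1768 ; 11568 × 0.116 = 1342 → 3110
20–39: 3506 × 0.964 = 3380
40–59: 6748 × 0.956 = 6451
60–79: 11568 × 0.949 = 10978
80+: 2752 × 0.953 + 4179 × 0.486 = 2623 + 2031 = 4654
→ [3110, 3380, 6451, 10978, 4654]
— Period 3 —
Births: 3380 × 0.262 = 886 ; 6451 × 0.116 = 748 → 1634
20–39: 3110 × 0.964 = 2998
40–59: 3380 × 0.956 = 3231
60–79: 6451 × 0.949 = 6122
80+: 10978 × 0.953 + 4654 × 0.486 = 10462 + 2262 = 12724
→ [1634, 2998, 3231, 6122, 12724]
Total after period 3: 1634 + 2998 + 3231 + 6122 + 12724 = 26709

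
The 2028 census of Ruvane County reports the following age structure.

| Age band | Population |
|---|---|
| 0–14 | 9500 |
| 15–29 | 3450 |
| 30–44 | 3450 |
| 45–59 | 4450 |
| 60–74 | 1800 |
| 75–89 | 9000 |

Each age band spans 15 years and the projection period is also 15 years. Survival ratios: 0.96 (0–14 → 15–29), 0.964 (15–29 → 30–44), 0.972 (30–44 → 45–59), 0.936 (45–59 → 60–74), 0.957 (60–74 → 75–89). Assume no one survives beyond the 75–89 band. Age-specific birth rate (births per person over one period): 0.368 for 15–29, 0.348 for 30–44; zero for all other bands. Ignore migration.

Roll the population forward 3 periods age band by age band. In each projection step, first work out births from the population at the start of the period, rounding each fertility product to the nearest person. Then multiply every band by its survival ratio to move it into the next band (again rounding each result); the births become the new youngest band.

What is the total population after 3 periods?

25127

[period 1]
Births: 3450 × 0.368 = 1270, 3450 × 0.348 = 1201 → total 2471
15–29: 9500 × 0.96 = 9120
30–44: 3450 × 0.964 = 3326
45–59: 3450 × 0.972 = 3353
60–74: 4450 × 0.936 = 4165
75–89: 1800 × 0.957 = 1723
Population now: 0–14=2471, 15–29=9120, 30–44=3326, 45–59=3353, 60–74=4165, 75–89=1723
[period 2]
Births: 9120 × 0.368 = 3356, 3326 × 0.348 = 1157 → total 4513
15–29: 2471 × 0.96 = 2372
30–44: 9120 × 0.964 = 8792
45–59: 3326 × 0.972 = 3233
60–74: 3353 × 0.936 = 3138
75–89: 4165 × 0.957 = 3986
Population now: 0–14=4513, 15–29=2372, 30–44=8792, 45–59=3233, 60–74=3138, 75–89=3986
[period 3]
Births: 2372 × 0.368 = 873, 8792 × 0.348 = 3060 → total 3933
15–29: 4513 × 0.96 = 4332
30–44: 2372 × 0.964 = 2287
45–59: 8792 × 0.972 = 8546
60–74: 3233 × 0.936 = 3026
75–89: 3138 × 0.957 = 3003
Population now: 0–14=3933, 15–29=4332, 30–44=2287, 45–59=8546, 60–74=3026, 75–89=3003
Total after period 3: 3933 + 4332 + 2287 + 8546 + 3026 + 3003 = 25127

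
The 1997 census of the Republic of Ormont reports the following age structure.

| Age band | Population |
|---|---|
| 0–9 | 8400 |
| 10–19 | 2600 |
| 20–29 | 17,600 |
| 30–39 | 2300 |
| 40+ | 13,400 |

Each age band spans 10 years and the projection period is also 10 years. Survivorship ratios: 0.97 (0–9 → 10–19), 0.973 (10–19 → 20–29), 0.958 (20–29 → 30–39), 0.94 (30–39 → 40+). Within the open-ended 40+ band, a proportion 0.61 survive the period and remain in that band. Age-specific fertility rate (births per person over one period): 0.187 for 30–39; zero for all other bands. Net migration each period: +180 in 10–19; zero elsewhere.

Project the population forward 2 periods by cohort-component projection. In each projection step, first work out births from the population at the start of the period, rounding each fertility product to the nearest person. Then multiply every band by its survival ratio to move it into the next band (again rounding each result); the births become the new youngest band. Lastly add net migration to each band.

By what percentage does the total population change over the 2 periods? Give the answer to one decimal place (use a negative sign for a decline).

(Groups numbered youngest = 1 to oldest = 5.)
Period 1.
Births: 2300 * 0.187 = 430
Group 2: 8400 * 0.97 = 8148
Group 3: 2600 * 0.973 = 2530
Group 4: 17600 * 0.958 = 16861
Group 5: 2300 * 0.94 + 13400 * 0.61 = 2162 + 8174 = 10336
Net migration: Group 2 + 180 → 8328
End of period: [430, 8328, 2530, 16861, 10336]
Period 2.
Births: 16861 * 0.187 = 3153
Group 2: 430 * 0.97 = 417
Group 3: 8328 * 0.973 = 8103
Group 4: 2530 * 0.958 = 2424
Group 5: 16861 * 0.94 + 10336 * 0.61 = 15849 + 6305 = 22154
Net migration: Group 2 + 180 → 597
End of period: [3153, 597, 8103, 2424, 22154]
Total: 44300 → 36431; change = -7869; percentage change = -17.8%

-17.8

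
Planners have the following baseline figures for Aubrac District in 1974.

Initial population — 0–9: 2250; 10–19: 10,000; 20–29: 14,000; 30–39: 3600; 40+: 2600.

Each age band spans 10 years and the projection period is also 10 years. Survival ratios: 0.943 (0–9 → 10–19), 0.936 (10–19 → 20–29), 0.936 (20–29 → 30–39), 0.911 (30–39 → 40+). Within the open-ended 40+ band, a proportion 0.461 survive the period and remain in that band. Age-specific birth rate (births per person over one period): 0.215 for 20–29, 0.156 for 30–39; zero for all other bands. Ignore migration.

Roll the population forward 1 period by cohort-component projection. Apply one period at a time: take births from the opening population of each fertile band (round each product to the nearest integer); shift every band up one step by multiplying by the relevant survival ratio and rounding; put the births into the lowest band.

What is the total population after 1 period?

(Bands numbered youngest = 1 to oldest = 5.)
After projecting period 1:
Births: 14000 * 0.215 = 3010  |  3600 * 0.156 = 562 — total 3572
Band 2: 2250 * 0.943 = 2122
Band 3: 10000 * 0.936 = 9360
Band 4: 14000 * 0.936 = 13104
Band 5: 3600 * 0.911 + 2600 * 0.461 = 3280 + 1199 = 4479
End of period: [3572, 2122, 9360, 13104, 4479]
Total after period 1: 3572 + 2122 + 9360 + 13104 + 4479 = 32637

32637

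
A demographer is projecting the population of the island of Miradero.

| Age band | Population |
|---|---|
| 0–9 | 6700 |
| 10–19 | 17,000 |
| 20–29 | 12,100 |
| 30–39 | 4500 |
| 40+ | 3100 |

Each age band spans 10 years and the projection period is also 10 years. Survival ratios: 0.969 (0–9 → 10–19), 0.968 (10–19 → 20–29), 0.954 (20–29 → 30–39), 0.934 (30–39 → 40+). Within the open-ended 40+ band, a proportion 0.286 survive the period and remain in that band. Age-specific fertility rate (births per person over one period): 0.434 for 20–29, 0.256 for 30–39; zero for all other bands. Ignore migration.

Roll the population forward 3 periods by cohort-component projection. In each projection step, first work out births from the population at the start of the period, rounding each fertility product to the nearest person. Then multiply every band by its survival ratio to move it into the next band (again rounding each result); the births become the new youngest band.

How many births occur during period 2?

Call the bands 1 to 5, youngest first.
Period 1.
Births: 12100 * 0.434 = 5251 ; 4500 * 0.256 = 1152 → 6403
Band 2: 6700 * 0.969 = 6492
Band 3: 17000 * 0.968 = 16456
Band 4: 12100 * 0.954 = 11543
Band 5: 4500 * 0.934 + 3100 * 0.286 = 4203 + 887 = 5090
End of period: [6403, 6492, 16456, 11543, 5090]
Period 2.
Births: 16456 * 0.434 = 7142 ; 11543 * 0.256 = 2955 → 10097
Band 2: 6403 * 0.969 = 6205
Band 3: 6492 * 0.968 = 6284
Band 4: 16456 * 0.954 = 15699
Band 5: 11543 * 0.934 + 5090 * 0.286 = 10781 + 1456 = 12237
End of period: [10097, 6205, 6284, 15699, 12237]

10097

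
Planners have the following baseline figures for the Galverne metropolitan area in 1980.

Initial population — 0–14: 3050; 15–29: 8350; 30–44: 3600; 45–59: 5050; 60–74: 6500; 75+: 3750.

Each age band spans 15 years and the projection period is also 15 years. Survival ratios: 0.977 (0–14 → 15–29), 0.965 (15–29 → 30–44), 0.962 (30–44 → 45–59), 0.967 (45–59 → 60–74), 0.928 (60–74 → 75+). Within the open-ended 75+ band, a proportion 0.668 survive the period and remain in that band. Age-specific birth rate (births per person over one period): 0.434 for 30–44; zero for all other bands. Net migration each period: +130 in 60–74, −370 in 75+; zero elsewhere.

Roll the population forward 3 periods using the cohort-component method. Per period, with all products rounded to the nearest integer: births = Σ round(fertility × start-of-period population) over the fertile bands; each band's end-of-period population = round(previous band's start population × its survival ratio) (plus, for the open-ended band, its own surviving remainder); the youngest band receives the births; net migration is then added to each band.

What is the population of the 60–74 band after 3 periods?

Period 1:
Births: 3600 * 0.434 = 1562
15–29: 3050 * 0.977 = 2980
30–44: 8350 * 0.965 = 8058
45–59: 3600 * 0.962 = 3463
60–74: 5050 * 0.967 = 4883
75+: 6500 * 0.928 + 3750 * 0.668 = 6032 + 2505 = 8537
Net migration: 60–74 + 130 → 5013; 75+ − 370 → 8167
Population now: 0–14=1562, 15–29=2980, 30–44=8058, 45–59=3463, 60–74=5013, 75+=8167
Period 2:
Births: 8058 * 0.434 = 3497
15–29: 1562 * 0.977 = 1526
30–44: 2980 * 0.965 = 2876
45–59: 8058 * 0.962 = 7752
60–74: 3463 * 0.967 = 3349
75+: 5013 * 0.928 + 8167 * 0.668 = 4652 + 5456 = 10108
Net migration: 60–74 + 130 → 3479; 75+ − 370 → 9738
Population now: 0–14=3497, 15–29=1526, 30–44=2876, 45–59=7752, 60–74=3479, 75+=9738
Period 3:
Births: 2876 * 0.434 = 1248
15–29: 3497 * 0.977 = 3417
30–44: 1526 * 0.965 = 1473
45–59: 2876 * 0.962 = 2767
60–74: 7752 * 0.967 = 7496
75+: 3479 * 0.928 + 9738 * 0.668 = 3229 + 6505 = 9734
Net migration: 60–74 + 130 → 7626; 75+ − 370 → 9364
Population now: 0–14=1248, 15–29=3417, 30–44=1473, 45–59=2767, 60–74=7626, 75+=9364

7626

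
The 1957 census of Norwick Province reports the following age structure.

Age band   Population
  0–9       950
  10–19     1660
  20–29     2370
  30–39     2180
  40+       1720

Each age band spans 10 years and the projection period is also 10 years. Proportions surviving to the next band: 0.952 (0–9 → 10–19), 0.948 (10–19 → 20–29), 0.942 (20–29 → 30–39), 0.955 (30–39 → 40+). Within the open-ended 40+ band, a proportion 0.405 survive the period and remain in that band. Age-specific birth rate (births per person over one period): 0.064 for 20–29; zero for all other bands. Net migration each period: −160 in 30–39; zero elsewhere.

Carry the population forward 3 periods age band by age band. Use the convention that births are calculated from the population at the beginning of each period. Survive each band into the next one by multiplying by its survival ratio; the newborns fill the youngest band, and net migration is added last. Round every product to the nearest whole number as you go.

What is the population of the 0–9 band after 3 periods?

55

Period 1.
Births: 2370 × 0.064 = 152
10–19: 950 × 0.952 = 904
20–29: 1660 × 0.948 = 1574
30–39: 2370 × 0.942 = 2233
40+: 2180 × 0.955 + 1720 × 0.405 = 2082 + 697 = 2779
Net migration: 30–39 − 160 → 2073
→ [152, 904, 1574, 2073, 2779]
Period 2.
Births: 1574 × 0.064 = 101
10–19: 152 × 0.952 = 145
20–29: 904 × 0.948 = 857
30–39: 1574 × 0.942 = 1483
40+: 2073 × 0.955 + 2779 × 0.405 = 1980 + 1125 = 3105
Net migration: 30–39 − 160 → 1323
→ [101, 145, 857, 1323, 3105]
Period 3.
Births: 857 × 0.064 = 55
10–19: 101 × 0.952 = 96
20–29: 145 × 0.948 = 137
30–39: 857 × 0.942 = 807
40+: 1323 × 0.955 + 3105 × 0.405 = 1263 + 1258 = 2521
Net migration: 30–39 − 160 → 647
→ [55, 96, 137, 647, 2521]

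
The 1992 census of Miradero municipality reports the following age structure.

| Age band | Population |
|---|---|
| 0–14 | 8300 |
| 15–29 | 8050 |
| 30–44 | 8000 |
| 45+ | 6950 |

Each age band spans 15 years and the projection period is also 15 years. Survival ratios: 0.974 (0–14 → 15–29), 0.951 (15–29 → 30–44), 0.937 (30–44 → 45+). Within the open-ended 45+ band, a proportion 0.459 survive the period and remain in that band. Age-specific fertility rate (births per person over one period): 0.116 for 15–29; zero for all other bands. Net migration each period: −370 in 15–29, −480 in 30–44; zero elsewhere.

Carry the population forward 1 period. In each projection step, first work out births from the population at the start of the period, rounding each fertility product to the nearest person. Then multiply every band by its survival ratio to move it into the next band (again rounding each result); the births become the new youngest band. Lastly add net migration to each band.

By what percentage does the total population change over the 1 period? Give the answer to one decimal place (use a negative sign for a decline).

-15.3

Call the bands 1 to 4, youngest first.
Period 1.
Births: 8050 × 0.116 = 934
Band 2: 8300 × 0.974 = 8084
Band 3: 8050 × 0.951 = 7656
Band 4: 8000 × 0.937 + 6950 × 0.459 = 7496 + 3190 = 10686
Net migration: Band 2 − 370 → 7714; Band 3 − 480 → 7176
Population now: 0–14=934, 15–29=7714, 30–44=7176, 45+=10686
Total: 31300 → 26510; change = -4790; percentage change = -15.3%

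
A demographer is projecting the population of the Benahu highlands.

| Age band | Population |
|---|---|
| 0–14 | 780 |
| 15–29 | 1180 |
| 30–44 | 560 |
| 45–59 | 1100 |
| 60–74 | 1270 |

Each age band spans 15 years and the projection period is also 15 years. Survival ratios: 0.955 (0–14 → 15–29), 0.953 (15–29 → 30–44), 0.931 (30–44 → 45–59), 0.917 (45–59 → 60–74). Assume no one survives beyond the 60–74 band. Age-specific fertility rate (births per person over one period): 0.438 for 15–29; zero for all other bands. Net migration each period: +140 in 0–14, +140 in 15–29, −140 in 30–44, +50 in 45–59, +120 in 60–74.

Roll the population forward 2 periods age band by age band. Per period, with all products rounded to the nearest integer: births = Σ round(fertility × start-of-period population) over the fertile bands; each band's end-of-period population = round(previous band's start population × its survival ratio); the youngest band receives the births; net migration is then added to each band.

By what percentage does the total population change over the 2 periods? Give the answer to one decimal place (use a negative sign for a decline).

-26.2

Call the groups 1 to 5, youngest first.
Period 1:
Births: 1180 * 0.438 = 517
Group 2: 780 * 0.955 = 745
Group 3: 1180 * 0.953 = 1125
Group 4: 560 * 0.931 = 521
Group 5: 1100 * 0.917 = 1009
Net migration: Group 1 + 140 → 657; Group 2 + 140 → 885; Group 3 − 140 → 985; Group 4 + 50 → 571; Group 5 + 120 → 1129
End of period: [657, 885, 985, 571, 1129]
Period 2:
Births: 885 * 0.438 = 388
Group 2: 657 * 0.955 = 627
Group 3: 885 * 0.953 = 843
Group 4: 985 * 0.931 = 917
Group 5: 571 * 0.917 = 524
Net migration: Group 1 + 140 → 528; Group 2 + 140 → 767; Group 3 − 140 → 703; Group 4 + 50 → 967; Group 5 + 120 → 644
End of period: [528, 767, 703, 967, 644]
Total: 4890 → 3609; change = -1281; percentage change = -26.2%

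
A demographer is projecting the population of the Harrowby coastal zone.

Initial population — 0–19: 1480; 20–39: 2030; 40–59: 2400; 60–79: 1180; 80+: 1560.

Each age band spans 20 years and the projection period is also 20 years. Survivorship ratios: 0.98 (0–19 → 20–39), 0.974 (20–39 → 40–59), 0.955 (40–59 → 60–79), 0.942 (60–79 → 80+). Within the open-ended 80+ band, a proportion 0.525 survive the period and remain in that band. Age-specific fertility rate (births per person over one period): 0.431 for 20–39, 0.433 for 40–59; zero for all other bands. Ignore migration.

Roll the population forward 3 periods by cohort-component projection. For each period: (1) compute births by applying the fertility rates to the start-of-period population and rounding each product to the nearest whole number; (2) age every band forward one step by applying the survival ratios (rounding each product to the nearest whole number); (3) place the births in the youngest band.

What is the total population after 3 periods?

9490

— Period 1 —
Births: 2030 × 0.431 = 875 ; 2400 × 0.433 = 1039 → 1914
20–39: 1480 × 0.98 = 1450
40–59: 2030 × 0.974 = 1977
60–79: 2400 × 0.955 = 2292
80+: 1180 × 0.942 + 1560 × 0.525 = 1112 + 819 = 1931
Giving 1914 / 1450 / 1977 / 2292 / 1931.
— Period 2 —
Births: 1450 × 0.431 = 625 ; 1977 × 0.433 = 856 → 1481
20–39: 1914 × 0.98 = 1876
40–59: 1450 × 0.974 = 1412
60–79: 1977 × 0.955 = 1888
80+: 2292 × 0.942 + 1931 × 0.525 = 2159 + 1014 = 3173
Giving 1481 / 1876 / 1412 / 1888 / 3173.
— Period 3 —
Births: 1876 × 0.431 = 809 ; 1412 × 0.433 = 611 → 1420
20–39: 1481 × 0.98 = 1451
40–59: 1876 × 0.974 = 1827
60–79: 1412 × 0.955 = 1348
80+: 1888 × 0.942 + 3173 × 0.525 = 1778 + 1666 = 3444
Giving 1420 / 1451 / 1827 / 1348 / 3444.
Total after period 3: 1420 + 1451 + 1827 + 1348 + 3444 = 9490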